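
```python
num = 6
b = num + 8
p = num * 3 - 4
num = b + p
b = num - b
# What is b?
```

Trace:
`num = 6` → num = 6
`b = num + 8` → b = 14
`p = num * 3 - 4` → p = 14
`num = b + p` → num = 28
`b = num - b` → b = 14
So b = 14

Answer: 14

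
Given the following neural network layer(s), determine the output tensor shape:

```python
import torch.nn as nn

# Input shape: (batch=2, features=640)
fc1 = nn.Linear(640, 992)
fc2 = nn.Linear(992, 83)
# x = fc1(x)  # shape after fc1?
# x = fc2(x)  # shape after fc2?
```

Input: (2, 640) -> after fc1: (2, 992) -> Output: (2, 83)

Answer: (2, 83)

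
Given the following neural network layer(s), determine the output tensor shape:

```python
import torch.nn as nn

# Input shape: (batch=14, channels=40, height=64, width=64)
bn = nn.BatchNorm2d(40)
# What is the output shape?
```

Input: (14, 40, 64, 64) -> Output: (14, 40, 64, 64)

Answer: (14, 40, 64, 64)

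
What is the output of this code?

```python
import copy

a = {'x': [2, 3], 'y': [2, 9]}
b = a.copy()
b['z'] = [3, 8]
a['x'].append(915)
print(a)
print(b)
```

Key concept: shallow copy of dict with mutable values.
Step by step:
`a = {'x': [2, 3], 'y': [2, 9]}` → a = {'x': [2, 3], 'y': [2, 9]}
`b = a.copy()` → b = {'x': [2, 3], 'y': [2, 9]}
`b['z'] = [3, 8]` → b = {'x': [2, 3], 'y': [2, 9], 'z': [3, 8]}
`a['x'].append(915)` → a = {'x': [2, 3, 915], 'y': [2, 9]}; b = {'x': [2, 3, 915], 'y': [2, 9], 'z': [3, 8]}
`print(a)` → prints {'x': [2, 3, 915], 'y': [2, 9]}
`print(b)` → prints {'x': [2, 3, 915], 'y': [2, 9], 'z': [3, 8]}

Answer:
{'x': [2, 3, 915], 'y': [2, 9]}
{'x': [2, 3, 915], 'y': [2, 9], 'z': [3, 8]}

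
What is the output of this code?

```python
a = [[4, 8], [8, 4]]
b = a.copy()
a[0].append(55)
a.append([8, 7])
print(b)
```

Key concept: shallow copy with nested lists.
Step by step:
`a = [[4, 8], [8, 4]]` → a = [[4, 8], [8, 4]]
`b = a.copy()` → b = [[4, 8], [8, 4]]
`a[0].append(55)` → a = [[4, 8, 55], [8, 4]]; b = [[4, 8, 55], [8, 4]]
`a.append([8, 7])` → a = [[4, 8, 55], [8, 4], [8, 7]]
`print(b)` → prints [[4, 8, 55], [8, 4]]

Answer: [[4, 8, 55], [8, 4]]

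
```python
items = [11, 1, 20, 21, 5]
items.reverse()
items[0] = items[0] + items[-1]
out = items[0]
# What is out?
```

Trace:
`items = [11, 1, 20, 21, 5]` → items = [11, 1, 20, 21, 5]
`items.reverse()` → items = [5, 21, 20, 1, 11]
`items[0] = items[0] + items[-1]` → items = [16, 21, 20, 1, 11]
`out = items[0]` → out = 16
So out = 16

Answer: 16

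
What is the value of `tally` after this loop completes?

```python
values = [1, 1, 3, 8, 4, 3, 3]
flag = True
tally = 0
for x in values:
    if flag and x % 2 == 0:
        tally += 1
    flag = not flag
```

Count even values at even positions
`tally` takes the values: 0 → 1

Answer: 1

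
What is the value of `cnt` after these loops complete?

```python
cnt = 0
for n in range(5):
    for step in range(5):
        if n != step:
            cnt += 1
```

5² - 5 (exclude diagonal)
`cnt` takes the values: 0 → 1 → 2 → 3 → 4 → 5 → 6 → 7 → 8 → 9 → 10 → 11 → 12 → 13 → 14 → 15 → 16 → 17 → 18 → 19 → 20

Answer: 20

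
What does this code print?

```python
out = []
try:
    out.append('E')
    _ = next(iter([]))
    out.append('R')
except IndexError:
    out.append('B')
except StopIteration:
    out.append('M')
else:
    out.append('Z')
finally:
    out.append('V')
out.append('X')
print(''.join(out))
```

Execution trace: 'E' (try body) → 'M' (except StopIteration) → 'V' (finally) → 'X' (after the try/except). Output: EMVX

Answer: EMVX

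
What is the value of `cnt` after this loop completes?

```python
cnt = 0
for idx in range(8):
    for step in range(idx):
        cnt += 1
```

Triangle number: 0+1+2+...+7
`cnt` takes the values: 0 → 1 → 2 → 3 → 4 → 5 → 6 → 7 → 8 → 9 → 10 → 11 → 12 → 13 → 14 → 15 → 16 → 17 → 18 → 19 → 20 → 21 → 22 → 23 → 24 → 25 → 26 → 27 → 28

Answer: 28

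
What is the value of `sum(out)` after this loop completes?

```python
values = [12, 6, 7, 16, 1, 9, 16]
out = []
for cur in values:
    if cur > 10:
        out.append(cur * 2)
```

Sum of doubled values > 10
`out` takes the values: [] → [24] → [24, 32] → [24, 32, 32]
So `sum(out)` = 88

Answer: 88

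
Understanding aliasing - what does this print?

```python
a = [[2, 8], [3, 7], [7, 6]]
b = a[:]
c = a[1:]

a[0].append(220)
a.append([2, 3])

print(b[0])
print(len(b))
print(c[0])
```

Key concept: slice with nested mutation.
Step by step:
`a = [[2, 8], [3, 7], [7, 6]]` → a = [[2, 8], [3, 7], [7, 6]]
`b = a[:]` → b = [[2, 8], [3, 7], [7, 6]]
`c = a[1:]` → c = [[3, 7], [7, 6]]
`a[0].append(220)` → a = [[2, 8, 220], [3, 7], [7, 6]]; b = [[2, 8, 220], [3, 7], [7, 6]]
`a.append([2, 3])` → a = [[2, 8, 220], [3, 7], [7, 6], [2, 3]]
`print(b[0])` → prints [2, 8, 220]
`print(len(b))` → prints 3
`print(c[0])` → prints [3, 7]

Answer:
[2, 8, 220]
3
[3, 7]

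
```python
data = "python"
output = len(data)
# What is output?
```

Trace:
`data = "python"` → data = 'python'
`output = len(data)` → output = 6
So output = 6

Answer: 6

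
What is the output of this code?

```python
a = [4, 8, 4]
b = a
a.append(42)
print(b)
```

Key concept: basic list aliasing.
Step by step:
`a = [4, 8, 4]` → a = [4, 8, 4]
`b = a` → b = [4, 8, 4] (same object as a)
`a.append(42)` → a = [4, 8, 4, 42] (same object as b); b = [4, 8, 4, 42] (same object as a)
`print(b)` → prints [4, 8, 4, 42]

Answer: [4, 8, 4, 42]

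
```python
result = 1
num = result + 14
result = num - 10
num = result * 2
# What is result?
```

Trace:
`result = 1` → result = 1
`num = result + 14` → num = 15
`result = num - 10` → result = 5
`num = result * 2` → num = 10
So result = 5

Answer: 5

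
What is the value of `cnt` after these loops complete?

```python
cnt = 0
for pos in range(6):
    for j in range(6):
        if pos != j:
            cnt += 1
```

6² - 6 (exclude diagonal)
`cnt` takes the values: 0 → 1 → 2 → 3 → 4 → 5 → 6 → 7 → 8 → 9 → 10 → 11 → 12 → 13 → 14 → 15 → 16 → 17 → 18 → 19 → 20 → 21 → 22 → 23 → 24 → 25 → 26 → 27 → 28 → 29 → 30

Answer: 30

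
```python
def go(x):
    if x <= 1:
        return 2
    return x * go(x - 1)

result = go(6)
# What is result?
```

go(6) = 6 * 5 * 4 * 3 * 2 * 2 = 1440

Answer: 1440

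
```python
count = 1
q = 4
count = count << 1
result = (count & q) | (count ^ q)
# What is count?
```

Trace:
`count = 1` → count = 1
`q = 4` → q = 4
`count = count << 1` → count = 2
`result = (count & q) | (count ^ q)` → result = 6
So count = 2

Answer: 2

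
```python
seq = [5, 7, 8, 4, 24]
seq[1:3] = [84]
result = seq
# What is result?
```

Trace:
`seq = [5, 7, 8, 4, 24]` → seq = [5, 7, 8, 4, 24]
`seq[1:3] = [84]` → seq = [5, 84, 4, 24]
`result = seq` → result = [5, 84, 4, 24]
So result = [5, 84, 4, 24]

Answer: [5, 84, 4, 24]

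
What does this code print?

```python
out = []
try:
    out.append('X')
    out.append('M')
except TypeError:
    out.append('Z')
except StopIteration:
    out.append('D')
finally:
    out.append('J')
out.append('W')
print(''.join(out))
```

Execution trace: 'X' (try body) → 'M' (try body, no exception) → 'J' (finally) → 'W' (after the try/except). Output: XMJW

Answer: XMJW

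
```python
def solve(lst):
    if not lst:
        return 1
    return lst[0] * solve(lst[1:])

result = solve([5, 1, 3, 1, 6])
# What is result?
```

Product over [5, 1, 3, 1, 6] = 5 * 1 * 3 * 1 * 6 = 90

Answer: 90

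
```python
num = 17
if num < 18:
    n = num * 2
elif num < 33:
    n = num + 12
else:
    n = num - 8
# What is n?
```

Trace:
`num = 17` → num = 17
`if num < 18: ...` → num < 18 is True → n = 34
So n = 34

Answer: 34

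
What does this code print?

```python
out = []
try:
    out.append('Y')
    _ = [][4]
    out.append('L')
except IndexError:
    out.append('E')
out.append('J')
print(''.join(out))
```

Execution trace: 'Y' (try body) → 'E' (except IndexError) → 'J' (after the try/except). Output: YEJ

Answer: YEJ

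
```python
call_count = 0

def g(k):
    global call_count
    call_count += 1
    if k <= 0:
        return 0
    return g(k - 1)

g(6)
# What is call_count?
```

Linear recursion stepping by 1: 7 calls from k=6 down to ≤0.

Answer: 7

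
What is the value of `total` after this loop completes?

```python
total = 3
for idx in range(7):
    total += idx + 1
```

Start at 3, add 1 to 7 = 31
`total` takes the values: 3 → 4 → 6 → 9 → 13 → 18 → 24 → 31

Answer: 31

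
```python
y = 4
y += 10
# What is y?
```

Trace:
`y = 4` → y = 4
`y += 10` → y = 14
So y = 14

Answer: 14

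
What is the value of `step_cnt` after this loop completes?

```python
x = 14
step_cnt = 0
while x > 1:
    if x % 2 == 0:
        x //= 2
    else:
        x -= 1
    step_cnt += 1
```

Steps to reduce 14 to 1
`step_cnt` takes the values: 0 → 1 → 2 → 3 → 4 → 5

Answer: 5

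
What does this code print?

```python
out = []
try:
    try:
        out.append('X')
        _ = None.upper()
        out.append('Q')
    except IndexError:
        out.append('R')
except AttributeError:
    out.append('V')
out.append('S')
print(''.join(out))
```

Execution trace: 'X' (try body) → 'V' (outer except AttributeError) → 'S' (after the try/except). Output: XVS

Answer: XVS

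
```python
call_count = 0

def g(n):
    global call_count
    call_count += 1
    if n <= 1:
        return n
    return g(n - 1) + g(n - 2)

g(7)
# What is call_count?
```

Calls(n) = 1 + Calls(n-1) + Calls(n-2); Calls(0)=Calls(1)=1. For n=7 this gives 41.

Answer: 41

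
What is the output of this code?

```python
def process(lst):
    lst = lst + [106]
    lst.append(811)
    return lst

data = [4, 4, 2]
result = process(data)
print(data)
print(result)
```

Key concept: rebinding parameter vs mutation.
Step by step:
`data = [4, 4, 2]` → data = [4, 4, 2]
`result = process(data)` → result = [4, 4, 2, 106, 811]
`print(data)` → prints [4, 4, 2]
`print(result)` → prints [4, 4, 2, 106, 811]

Answer:
[4, 4, 2]
[4, 4, 2, 106, 811]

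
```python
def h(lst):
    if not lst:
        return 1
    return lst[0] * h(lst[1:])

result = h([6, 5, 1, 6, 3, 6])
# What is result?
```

Product over [6, 5, 1, 6, 3, 6] = 6 * 5 * 1 * 6 * 3 * 6 = 3240

Answer: 3240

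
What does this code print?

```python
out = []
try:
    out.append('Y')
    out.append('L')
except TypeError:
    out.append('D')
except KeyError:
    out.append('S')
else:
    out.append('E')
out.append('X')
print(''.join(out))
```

Execution trace: 'Y' (try body) → 'L' (try body, no exception) → 'E' (else) → 'X' (after the try/except). Output: YLEX

Answer: YLEX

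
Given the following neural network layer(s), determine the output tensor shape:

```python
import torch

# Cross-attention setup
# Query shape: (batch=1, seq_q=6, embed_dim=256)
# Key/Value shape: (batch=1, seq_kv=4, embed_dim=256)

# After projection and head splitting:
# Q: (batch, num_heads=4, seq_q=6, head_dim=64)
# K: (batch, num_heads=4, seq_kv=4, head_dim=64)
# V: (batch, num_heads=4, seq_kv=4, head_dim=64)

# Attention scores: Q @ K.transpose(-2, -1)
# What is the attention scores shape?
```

Input: (1, 6, 256) -> Output: (1, 4, 6, 4)

Answer: (1, 4, 6, 4)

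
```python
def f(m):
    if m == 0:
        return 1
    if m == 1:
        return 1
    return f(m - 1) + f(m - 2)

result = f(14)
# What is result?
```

Build up from base cases: f(0)=1, f(1)=1, f(2)=2, f(3)=3, f(4)=5, f(5)=8, f(6)=13, ..., f(14)=610

Answer: 610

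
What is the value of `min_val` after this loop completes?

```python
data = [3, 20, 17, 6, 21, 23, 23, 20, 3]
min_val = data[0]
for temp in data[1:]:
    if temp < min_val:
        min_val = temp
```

Minimum of [3, 20, 17, 6, 21, 23, 23, 20, 3]
`min_val` takes the values: 3

Answer: 3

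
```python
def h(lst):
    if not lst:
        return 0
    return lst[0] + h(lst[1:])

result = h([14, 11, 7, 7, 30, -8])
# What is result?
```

14 + 11 + 7 + 7 + 30 + (-8) + 0 = 61

Answer: 61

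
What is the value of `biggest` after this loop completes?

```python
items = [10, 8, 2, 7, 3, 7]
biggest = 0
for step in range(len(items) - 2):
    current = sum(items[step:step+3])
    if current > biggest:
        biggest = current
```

Max sum of 3-element window in [10, 8, 2, 7, 3, 7]
`biggest` takes the values: 0 → 20

Answer: 20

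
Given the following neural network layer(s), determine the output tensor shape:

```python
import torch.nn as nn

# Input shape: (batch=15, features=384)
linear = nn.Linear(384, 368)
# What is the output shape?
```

Input: (15, 384) -> Output: (15, 368)

Answer: (15, 368)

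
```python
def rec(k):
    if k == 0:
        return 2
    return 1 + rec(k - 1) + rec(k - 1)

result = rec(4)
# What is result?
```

rec(k) = 1 + 2·rec(k-1), rec(0)=2. Closed form: (2+1)·2^4 - 1 = 47.

Answer: 47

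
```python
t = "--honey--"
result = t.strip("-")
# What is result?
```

Trace:
`t = "--honey--"` → t = '--honey--'
`result = t.strip("-")` → result = 'honey'
So result = 'honey'

Answer: 'honey'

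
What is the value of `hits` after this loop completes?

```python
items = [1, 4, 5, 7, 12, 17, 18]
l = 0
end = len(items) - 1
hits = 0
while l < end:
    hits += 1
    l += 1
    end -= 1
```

Iterations until pointers meet (list length 7)
`hits` takes the values: 0 → 1 → 2 → 3

Answer: 3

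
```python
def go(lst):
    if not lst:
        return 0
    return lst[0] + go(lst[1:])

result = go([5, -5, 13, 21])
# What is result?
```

5 + (-5) + 13 + 21 + 0 = 34

Answer: 34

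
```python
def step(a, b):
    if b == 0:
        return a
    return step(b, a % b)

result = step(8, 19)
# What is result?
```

step(8, 19) -> step(19, 8) -> step(8, 3) -> step(3, 2) -> step(2, 1) -> step(1, 0) -> 1

Answer: 1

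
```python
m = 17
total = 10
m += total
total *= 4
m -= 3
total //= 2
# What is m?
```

Trace:
`m = 17` → m = 17
`total = 10` → total = 10
`m += total` → m = 27
`total *= 4` → total = 40
`m -= 3` → m = 24
`total //= 2` → total = 20
So m = 24

Answer: 24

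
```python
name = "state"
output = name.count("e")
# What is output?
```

Trace:
`name = "state"` → name = 'state'
`output = name.count("e")` → output = 1
So output = 1

Answer: 1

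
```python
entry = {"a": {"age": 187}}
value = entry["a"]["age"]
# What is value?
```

Trace:
`entry = {"a": {"age": 187}}` → entry = {'a': {'age': 187}}
`value = entry["a"]["age"]` → value = 187
So value = 187

Answer: 187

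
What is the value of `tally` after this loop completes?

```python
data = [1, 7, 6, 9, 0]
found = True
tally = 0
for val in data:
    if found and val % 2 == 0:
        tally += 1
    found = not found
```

Count even values at even positions
`tally` takes the values: 0 → 1 → 2

Answer: 2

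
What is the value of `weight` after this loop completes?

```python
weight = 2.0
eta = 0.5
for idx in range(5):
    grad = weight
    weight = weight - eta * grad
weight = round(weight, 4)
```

Gradient descent: w = 2.0 * (1 - 0.5)^5
`weight` takes the values: 2.0 → 1.0 → 0.5 → 0.25 → 0.125 → 0.0625

Answer: 0.0625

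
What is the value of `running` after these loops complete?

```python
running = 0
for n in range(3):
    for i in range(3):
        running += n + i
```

Sum of all n+i for n,i in 3x3
`running` takes the values: 0 → 1 → 3 → 4 → 6 → 9 → 11 → 14 → 18

Answer: 18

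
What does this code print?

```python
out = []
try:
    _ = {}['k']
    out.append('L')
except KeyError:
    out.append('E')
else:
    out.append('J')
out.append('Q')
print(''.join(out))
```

Execution trace: 'E' (except KeyError) → 'Q' (after the try/except). Output: EQ

Answer: EQ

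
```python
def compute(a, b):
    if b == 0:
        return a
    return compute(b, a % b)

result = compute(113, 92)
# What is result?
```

compute(113, 92) -> compute(92, 21) -> compute(21, 8) -> compute(8, 5) -> compute(5, 3) -> compute(3, 2) -> compute(2, 1) -> compute(1, 0) -> 1

Answer: 1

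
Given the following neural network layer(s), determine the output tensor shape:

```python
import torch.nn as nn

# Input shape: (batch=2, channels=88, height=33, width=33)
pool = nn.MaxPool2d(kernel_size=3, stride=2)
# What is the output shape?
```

Input: (2, 88, 33, 33) -> Output: (2, 88, 16, 16)

Answer: (2, 88, 16, 16)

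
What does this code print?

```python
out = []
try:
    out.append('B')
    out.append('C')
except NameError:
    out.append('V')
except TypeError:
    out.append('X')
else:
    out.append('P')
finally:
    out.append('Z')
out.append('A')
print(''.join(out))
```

Execution trace: 'B' (try body) → 'C' (try body, no exception) → 'P' (else) → 'Z' (finally) → 'A' (after the try/except). Output: BCPZA

Answer: BCPZA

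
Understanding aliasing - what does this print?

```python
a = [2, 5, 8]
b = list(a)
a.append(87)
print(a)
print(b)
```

Key concept: list() constructor creates copy.
Step by step:
`a = [2, 5, 8]` → a = [2, 5, 8]
`b = list(a)` → b = [2, 5, 8]
`a.append(87)` → a = [2, 5, 8, 87]
`print(a)` → prints [2, 5, 8, 87]
`print(b)` → prints [2, 5, 8]

Answer:
[2, 5, 8, 87]
[2, 5, 8]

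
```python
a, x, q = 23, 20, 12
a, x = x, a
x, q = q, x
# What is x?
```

Trace:
`a, x, q = 23, 20, 12` → a = 23; x = 20; q = 12
`a, x = x, a` → a = 20; x = 23
`x, q = q, x` → x = 12; q = 23
So x = 12

Answer: 12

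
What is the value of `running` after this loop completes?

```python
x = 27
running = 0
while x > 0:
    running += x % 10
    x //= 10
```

Sum digits of 27
`running` takes the values: 0 → 7 → 9

Answer: 9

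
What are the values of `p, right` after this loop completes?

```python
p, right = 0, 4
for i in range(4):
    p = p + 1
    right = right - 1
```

p goes 0→4, right goes 4→0
`p, right` takes the values: (0, 4) → (1, 4) → (1, 3) → (2, 3) → (2, 2) → (3, 2) → (3, 1) → (4, 1) → (4, 0)

Answer: 4, 0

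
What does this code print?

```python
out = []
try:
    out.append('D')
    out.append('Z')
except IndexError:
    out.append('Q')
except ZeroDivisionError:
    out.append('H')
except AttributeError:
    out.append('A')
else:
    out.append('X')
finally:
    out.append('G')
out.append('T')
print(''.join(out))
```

Execution trace: 'D' (try body) → 'Z' (try body, no exception) → 'X' (else) → 'G' (finally) → 'T' (after the try/except). Output: DZXGT

Answer: DZXGT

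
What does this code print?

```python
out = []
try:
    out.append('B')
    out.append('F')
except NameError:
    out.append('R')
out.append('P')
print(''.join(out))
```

Execution trace: 'B' (try body) → 'F' (try body, no exception) → 'P' (after the try/except). Output: BFP

Answer: BFP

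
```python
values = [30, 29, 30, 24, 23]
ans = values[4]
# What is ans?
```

Trace:
`values = [30, 29, 30, 24, 23]` → values = [30, 29, 30, 24, 23]
`ans = values[4]` → ans = 23
So ans = 23

Answer: 23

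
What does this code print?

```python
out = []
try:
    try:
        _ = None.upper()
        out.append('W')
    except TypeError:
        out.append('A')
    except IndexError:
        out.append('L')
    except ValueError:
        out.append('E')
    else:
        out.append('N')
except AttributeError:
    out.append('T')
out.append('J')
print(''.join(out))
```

Execution trace: 'T' (outer except AttributeError) → 'J' (after the try/except). Output: TJ

Answer: TJ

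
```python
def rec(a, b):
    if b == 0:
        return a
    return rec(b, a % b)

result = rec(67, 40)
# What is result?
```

rec(67, 40) -> rec(40, 27) -> rec(27, 13) -> rec(13, 1) -> rec(1, 0) -> 1

Answer: 1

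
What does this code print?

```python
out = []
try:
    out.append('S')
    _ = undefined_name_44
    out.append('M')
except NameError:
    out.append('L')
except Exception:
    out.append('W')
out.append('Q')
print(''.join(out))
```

Execution trace: 'S' (try body) → 'L' (except NameError) → 'Q' (after the try/except). Output: SLQ

Answer: SLQ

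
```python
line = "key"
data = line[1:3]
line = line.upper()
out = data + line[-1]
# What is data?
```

Trace:
`line = "key"` → line = 'key'
`data = line[1:3]` → data = 'ey'
`line = line.upper()` → line = 'KEY'
`out = data + line[-1]` → out = 'eyY'
So data = 'ey'

Answer: 'ey'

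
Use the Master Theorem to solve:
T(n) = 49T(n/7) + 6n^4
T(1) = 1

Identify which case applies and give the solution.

a=49, b=7, f(n)=6n^4. log_7(49) = 2. Since c=4 > 2 and the regularity condition holds (49(n/7)^4 = (49/7^4)n^4 with 49/7^4 < 1), Case 3 applies: T(n) = Θ(f(n)) = O(n^4).

Answer: O(n^4) - Case 3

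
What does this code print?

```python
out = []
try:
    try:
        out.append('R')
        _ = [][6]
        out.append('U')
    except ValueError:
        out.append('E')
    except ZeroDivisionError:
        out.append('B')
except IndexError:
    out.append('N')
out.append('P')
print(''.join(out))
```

Execution trace: 'R' (inner try body) → 'N' (outer except IndexError) → 'P' (after the try/except). Output: RNP

Answer: RNP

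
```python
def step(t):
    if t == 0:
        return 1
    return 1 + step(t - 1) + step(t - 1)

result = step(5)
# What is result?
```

step(t) = 1 + 2·step(t-1), step(0)=1. Closed form: (1+1)·2^5 - 1 = 63.

Answer: 63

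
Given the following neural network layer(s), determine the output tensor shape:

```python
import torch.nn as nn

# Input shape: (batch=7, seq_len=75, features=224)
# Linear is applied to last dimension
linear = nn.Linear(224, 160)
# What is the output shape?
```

Input: (7, 75, 224) -> Output: (7, 75, 160)

Answer: (7, 75, 160)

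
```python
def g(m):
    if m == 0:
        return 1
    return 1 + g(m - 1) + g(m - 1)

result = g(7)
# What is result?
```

g(m) = 1 + 2·g(m-1), g(0)=1. Closed form: (1+1)·2^7 - 1 = 255.

Answer: 255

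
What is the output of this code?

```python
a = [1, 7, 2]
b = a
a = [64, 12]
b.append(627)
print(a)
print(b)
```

Key concept: rebinding vs mutation: a is rebound to a new list, b still points at the original.
Step by step:
`a = [1, 7, 2]` → a = [1, 7, 2]
`b = a` → b = [1, 7, 2] (same object as a)
`a = [64, 12]` → a = [64, 12]
`b.append(627)` → b = [1, 7, 2, 627]
`print(a)` → prints [64, 12]
`print(b)` → prints [1, 7, 2, 627]

Answer:
[64, 12]
[1, 7, 2, 627]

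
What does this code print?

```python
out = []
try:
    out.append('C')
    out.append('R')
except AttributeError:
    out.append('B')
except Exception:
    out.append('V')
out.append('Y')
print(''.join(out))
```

Execution trace: 'C' (try body) → 'R' (try body, no exception) → 'Y' (after the try/except). Output: CRY

Answer: CRY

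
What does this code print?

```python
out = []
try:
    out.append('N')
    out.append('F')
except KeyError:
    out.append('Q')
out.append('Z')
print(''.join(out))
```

Execution trace: 'N' (try body) → 'F' (try body, no exception) → 'Z' (after the try/except). Output: NFZ

Answer: NFZ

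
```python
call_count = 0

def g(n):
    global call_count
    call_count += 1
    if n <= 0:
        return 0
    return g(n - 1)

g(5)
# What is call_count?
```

Linear recursion stepping by 1: 6 calls from n=5 down to ≤0.

Answer: 6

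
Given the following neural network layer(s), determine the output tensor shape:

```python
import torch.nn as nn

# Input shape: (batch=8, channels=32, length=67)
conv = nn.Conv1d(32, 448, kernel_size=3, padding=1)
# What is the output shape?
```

Input: (8, 32, 67) -> Output: (8, 448, 67)

Answer: (8, 448, 67)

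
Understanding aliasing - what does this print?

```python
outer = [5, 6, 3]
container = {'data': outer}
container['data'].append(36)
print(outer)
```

Key concept: dict holds reference to list.
Step by step:
`outer = [5, 6, 3]` → outer = [5, 6, 3]
`container = {'data': outer}` → container = {'data': [5, 6, 3]}
`container['data'].append(36)` → outer = [5, 6, 3, 36]; container = {'data': [5, 6, 3, 36]}
`print(outer)` → prints [5, 6, 3, 36]

Answer: [5, 6, 3, 36]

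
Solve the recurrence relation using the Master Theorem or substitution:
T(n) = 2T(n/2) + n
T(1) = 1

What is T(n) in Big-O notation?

By Master Theorem: a=2, b=2, f(n)=n. Since log_2(2) = 1 and f(n) = Θ(n^1), Case 2 applies. T(n) = O(n log n).

Answer: O(n log n)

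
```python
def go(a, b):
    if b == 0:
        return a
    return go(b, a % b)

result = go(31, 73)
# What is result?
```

go(31, 73) -> go(73, 31) -> go(31, 11) -> go(11, 9) -> go(9, 2) -> go(2, 1) -> go(1, 0) -> 1

Answer: 1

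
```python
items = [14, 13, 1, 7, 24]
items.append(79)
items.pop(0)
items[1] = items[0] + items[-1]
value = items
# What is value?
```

Trace:
`items = [14, 13, 1, 7, 24]` → items = [14, 13, 1, 7, 24]
`items.append(79)` → items = [14, 13, 1, 7, 24, 79]
`items.pop(0)` → items = [13, 1, 7, 24, 79]
`items[1] = items[0] + items[-1]` → items = [13, 92, 7, 24, 79]
`value = items` → value = [13, 92, 7, 24, 79]
So value = [13, 92, 7, 24, 79]

Answer: [13, 92, 7, 24, 79]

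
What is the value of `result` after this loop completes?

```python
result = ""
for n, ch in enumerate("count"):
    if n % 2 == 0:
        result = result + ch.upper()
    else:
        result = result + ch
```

Uppercase even positions in 'count'
`result` takes the values: "" → "C" → "Co" → "CoU" → "CoUn" → "CoUnT"

Answer: "CoUnT"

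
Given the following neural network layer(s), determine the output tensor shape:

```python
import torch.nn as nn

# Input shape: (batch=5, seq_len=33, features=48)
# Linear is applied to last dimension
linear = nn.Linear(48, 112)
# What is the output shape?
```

Input: (5, 33, 48) -> Output: (5, 33, 112)

Answer: (5, 33, 112)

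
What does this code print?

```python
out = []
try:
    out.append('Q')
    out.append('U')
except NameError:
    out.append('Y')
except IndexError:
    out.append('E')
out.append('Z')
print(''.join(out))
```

Execution trace: 'Q' (try body) → 'U' (try body, no exception) → 'Z' (after the try/except). Output: QUZ

Answer: QUZ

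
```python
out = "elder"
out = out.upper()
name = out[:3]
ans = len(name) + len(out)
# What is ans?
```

Trace:
`out = "elder"` → out = 'elder'
`out = out.upper()` → out = 'ELDER'
`name = out[:3]` → name = 'ELD'
`ans = len(name) + len(out)` → ans = 8
So ans = 8

Answer: 8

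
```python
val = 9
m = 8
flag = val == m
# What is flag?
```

Trace:
`val = 9` → val = 9
`m = 8` → m = 8
`flag = val == m` → flag = False
So flag = False

Answer: False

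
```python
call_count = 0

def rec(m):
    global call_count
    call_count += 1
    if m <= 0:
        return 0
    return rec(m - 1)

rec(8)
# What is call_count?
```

Linear recursion stepping by 1: 9 calls from m=8 down to ≤0.

Answer: 9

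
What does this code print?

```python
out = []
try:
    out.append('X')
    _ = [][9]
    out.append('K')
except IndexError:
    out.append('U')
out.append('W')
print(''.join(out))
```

Execution trace: 'X' (try body) → 'U' (except IndexError) → 'W' (after the try/except). Output: XUW

Answer: XUW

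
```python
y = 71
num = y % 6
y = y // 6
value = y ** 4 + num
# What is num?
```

Trace:
`y = 71` → y = 71
`num = y % 6` → num = 5
`y = y // 6` → y = 11
`value = y ** 4 + num` → value = 14646
So num = 5

Answer: 5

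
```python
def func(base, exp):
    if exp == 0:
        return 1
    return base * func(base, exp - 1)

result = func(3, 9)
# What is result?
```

func(3, 9) = 3 * 3 * 3 * 3 * 3 * 3 * 3 * 3 * 3 = 19683

Answer: 19683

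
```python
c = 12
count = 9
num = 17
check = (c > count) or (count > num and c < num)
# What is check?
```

Trace:
`c = 12` → c = 12
`count = 9` → count = 9
`num = 17` → num = 17
`check = (c > count) or (count > num and c < num)` → check = True
So check = True

Answer: True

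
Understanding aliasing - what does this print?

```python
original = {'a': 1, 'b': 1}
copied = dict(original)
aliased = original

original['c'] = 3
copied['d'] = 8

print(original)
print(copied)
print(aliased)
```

Key concept: dict() creates copy, assignment creates alias.
Step by step:
`original = {'a': 1, 'b': 1}` → original = {'a': 1, 'b': 1}
`copied = dict(original)` → copied = {'a': 1, 'b': 1}
`aliased = original` → aliased = {'a': 1, 'b': 1} (same object as original)
`original['c'] = 3` → original = {'a': 1, 'b': 1, 'c': 3} (same object as aliased); aliased = {'a': 1, 'b': 1, 'c': 3} (same object as original)
`copied['d'] = 8` → copied = {'a': 1, 'b': 1, 'd': 8}
`print(original)` → prints {'a': 1, 'b': 1, 'c': 3}
`print(copied)` → prints {'a': 1, 'b': 1, 'd': 8}
`print(aliased)` → prints {'a': 1, 'b': 1, 'c': 3}

Answer:
{'a': 1, 'b': 1, 'c': 3}
{'a': 1, 'b': 1, 'd': 8}
{'a': 1, 'b': 1, 'c': 3}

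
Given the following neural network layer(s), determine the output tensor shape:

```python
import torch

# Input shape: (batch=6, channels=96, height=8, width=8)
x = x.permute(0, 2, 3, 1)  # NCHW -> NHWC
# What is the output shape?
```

Input: (6, 96, 8, 8) -> Output: (6, 8, 8, 96)

Answer: (6, 8, 8, 96)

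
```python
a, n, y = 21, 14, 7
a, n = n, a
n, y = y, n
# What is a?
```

Trace:
`a, n, y = 21, 14, 7` → a = 21; n = 14; y = 7
`a, n = n, a` → a = 14; n = 21
`n, y = y, n` → n = 7; y = 21
So a = 14

Answer: 14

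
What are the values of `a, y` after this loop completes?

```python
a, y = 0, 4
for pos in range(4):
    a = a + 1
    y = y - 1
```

a goes 0→4, y goes 4→0
`a, y` takes the values: (0, 4) → (1, 4) → (1, 3) → (2, 3) → (2, 2) → (3, 2) → (3, 1) → (4, 1) → (4, 0)

Answer: 4, 0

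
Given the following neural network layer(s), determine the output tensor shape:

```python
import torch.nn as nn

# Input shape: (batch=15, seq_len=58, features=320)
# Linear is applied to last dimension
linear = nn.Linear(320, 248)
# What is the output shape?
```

Input: (15, 58, 320) -> Output: (15, 58, 248)

Answer: (15, 58, 248)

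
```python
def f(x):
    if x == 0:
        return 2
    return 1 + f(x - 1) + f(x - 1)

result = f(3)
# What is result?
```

f(x) = 1 + 2·f(x-1), f(0)=2. Closed form: (2+1)·2^3 - 1 = 23.

Answer: 23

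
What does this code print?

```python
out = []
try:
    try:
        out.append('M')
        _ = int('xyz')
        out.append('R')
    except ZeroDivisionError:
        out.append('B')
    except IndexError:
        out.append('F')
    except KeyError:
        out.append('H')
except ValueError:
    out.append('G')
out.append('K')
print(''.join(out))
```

Execution trace: 'M' (try body) → 'G' (outer except ValueError) → 'K' (after the try/except). Output: MGK

Answer: MGK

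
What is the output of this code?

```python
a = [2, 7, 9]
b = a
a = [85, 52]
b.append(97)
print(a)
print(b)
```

Key concept: rebinding vs mutation: a is rebound to a new list, b still points at the original.
Step by step:
`a = [2, 7, 9]` → a = [2, 7, 9]
`b = a` → b = [2, 7, 9] (same object as a)
`a = [85, 52]` → a = [85, 52]
`b.append(97)` → b = [2, 7, 9, 97]
`print(a)` → prints [85, 52]
`print(b)` → prints [2, 7, 9, 97]

Answer:
[85, 52]
[2, 7, 9, 97]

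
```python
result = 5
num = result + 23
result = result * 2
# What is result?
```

Trace:
`result = 5` → result = 5
`num = result + 23` → num = 28
`result = result * 2` → result = 10
So result = 10

Answer: 10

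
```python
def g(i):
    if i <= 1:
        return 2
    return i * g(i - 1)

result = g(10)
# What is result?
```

g(10) = 10 * 9 * 8 * 7 * 6 * 5 * 4 * 3 * 2 * 2 = 7257600

Answer: 7257600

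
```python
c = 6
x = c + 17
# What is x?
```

Trace:
`c = 6` → c = 6
`x = c + 17` → x = 23
So x = 23

Answer: 23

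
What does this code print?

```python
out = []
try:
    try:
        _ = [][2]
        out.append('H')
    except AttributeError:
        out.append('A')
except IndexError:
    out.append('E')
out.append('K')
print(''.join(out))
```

Execution trace: 'E' (outer except IndexError) → 'K' (after the try/except). Output: EK

Answer: EK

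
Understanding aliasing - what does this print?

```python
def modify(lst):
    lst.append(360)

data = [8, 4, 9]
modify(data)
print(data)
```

Key concept: function modifies passed list.
Step by step:
`data = [8, 4, 9]` → data = [8, 4, 9]
`modify(data)` → data = [8, 4, 9, 360]
`print(data)` → prints [8, 4, 9, 360]

Answer: [8, 4, 9, 360]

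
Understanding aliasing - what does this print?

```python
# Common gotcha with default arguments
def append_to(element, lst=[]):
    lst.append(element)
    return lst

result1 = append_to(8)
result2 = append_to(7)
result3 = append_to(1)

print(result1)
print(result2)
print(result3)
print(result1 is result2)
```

Key concept: mutable default argument gotcha.
Step by step:
`result1 = append_to(8)` → result1 = [8]
`result2 = append_to(7)` → result1 = [8, 7] (same object as result2); result2 = [8, 7] (same object as result1)
`result3 = append_to(1)` → result1 = [8, 7, 1] (same object as result2, result3); result2 = [8, 7, 1] (same object as result1, result3); result3 = [8, 7, 1] (same object as result1, result2)
`print(result1)` → prints [8, 7, 1]
`print(result2)` → prints [8, 7, 1]
`print(result3)` → prints [8, 7, 1]
`print(result1 is result2)` → prints True

Answer:
[8, 7, 1]
[8, 7, 1]
[8, 7, 1]
True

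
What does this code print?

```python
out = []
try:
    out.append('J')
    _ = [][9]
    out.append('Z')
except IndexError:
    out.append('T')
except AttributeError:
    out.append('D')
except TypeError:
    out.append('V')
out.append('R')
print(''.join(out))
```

Execution trace: 'J' (try body) → 'T' (except IndexError) → 'R' (after the try/except). Output: JTR

Answer: JTR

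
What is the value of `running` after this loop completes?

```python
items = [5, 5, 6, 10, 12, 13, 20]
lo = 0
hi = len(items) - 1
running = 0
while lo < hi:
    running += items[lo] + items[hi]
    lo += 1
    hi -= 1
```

Sum of pairs from ends
`running` takes the values: 0 → 25 → 43 → 61

Answer: 61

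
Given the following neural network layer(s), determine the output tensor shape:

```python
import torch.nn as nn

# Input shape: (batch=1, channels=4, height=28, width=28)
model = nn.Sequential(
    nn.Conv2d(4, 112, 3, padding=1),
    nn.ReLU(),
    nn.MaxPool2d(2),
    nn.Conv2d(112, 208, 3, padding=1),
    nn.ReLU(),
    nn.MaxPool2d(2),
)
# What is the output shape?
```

Input: (1, 4, 28, 28) -> after first Conv2d: (1, 112, 28, 28) -> after first MaxPool2d: (1, 112, 14, 14) -> after second Conv2d: (1, 208, 14, 14) -> Output: (1, 208, 7, 7)

Answer: (1, 208, 7, 7)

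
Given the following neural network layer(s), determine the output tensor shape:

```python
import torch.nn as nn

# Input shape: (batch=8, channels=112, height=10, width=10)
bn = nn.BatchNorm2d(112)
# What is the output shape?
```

Input: (8, 112, 10, 10) -> Output: (8, 112, 10, 10)

Answer: (8, 112, 10, 10)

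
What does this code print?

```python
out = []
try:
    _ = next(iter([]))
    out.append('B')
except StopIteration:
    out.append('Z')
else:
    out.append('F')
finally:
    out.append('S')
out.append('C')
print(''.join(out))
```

Execution trace: 'Z' (except StopIteration) → 'S' (finally) → 'C' (after the try/except). Output: ZSC

Answer: ZSC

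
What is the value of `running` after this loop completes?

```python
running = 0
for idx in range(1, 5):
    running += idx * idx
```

Sum of squares 1² to 4² = 30
`running` takes the values: 0 → 1 → 5 → 14 → 30

Answer: 30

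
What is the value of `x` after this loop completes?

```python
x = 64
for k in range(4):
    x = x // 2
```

Halve 4 times: 64 // 2^4 = 4
`x` takes the values: 64 → 32 → 16 → 8 → 4

Answer: 4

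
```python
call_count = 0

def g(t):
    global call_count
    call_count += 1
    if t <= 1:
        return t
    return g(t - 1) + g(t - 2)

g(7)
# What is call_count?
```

Calls(t) = 1 + Calls(t-1) + Calls(t-2); Calls(0)=Calls(1)=1. For t=7 this gives 41.

Answer: 41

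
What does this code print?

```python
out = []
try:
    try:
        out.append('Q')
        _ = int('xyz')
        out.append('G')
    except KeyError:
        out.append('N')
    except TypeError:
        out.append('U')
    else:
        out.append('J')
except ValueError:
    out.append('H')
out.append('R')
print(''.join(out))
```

Execution trace: 'Q' (try body) → 'H' (outer except ValueError) → 'R' (after the try/except). Output: QHR

Answer: QHR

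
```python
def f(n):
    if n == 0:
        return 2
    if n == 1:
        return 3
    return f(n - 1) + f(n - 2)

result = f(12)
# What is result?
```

Build up from base cases: f(0)=2, f(1)=3, f(2)=5, f(3)=8, f(4)=13, f(5)=21, f(6)=34, ..., f(12)=610

Answer: 610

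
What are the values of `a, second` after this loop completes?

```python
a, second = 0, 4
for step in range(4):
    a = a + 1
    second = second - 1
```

a goes 0→4, second goes 4→0
`a, second` takes the values: (0, 4) → (1, 4) → (1, 3) → (2, 3) → (2, 2) → (3, 2) → (3, 1) → (4, 1) → (4, 0)

Answer: 4, 0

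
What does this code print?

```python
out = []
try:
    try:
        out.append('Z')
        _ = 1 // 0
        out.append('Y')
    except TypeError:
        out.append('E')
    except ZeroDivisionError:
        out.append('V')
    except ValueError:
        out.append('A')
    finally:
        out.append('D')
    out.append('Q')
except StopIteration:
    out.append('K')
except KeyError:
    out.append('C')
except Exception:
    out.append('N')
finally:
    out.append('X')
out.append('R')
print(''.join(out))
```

Execution trace: 'Z' (inner try body) → 'V' (inner except ZeroDivisionError) → 'D' (inner finally) → 'Q' (try body, no exception) → 'X' (finally) → 'R' (after the try/except). Output: ZVDQXR

Answer: ZVDQXR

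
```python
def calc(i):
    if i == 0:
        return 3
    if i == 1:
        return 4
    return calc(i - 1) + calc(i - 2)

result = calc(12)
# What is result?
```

Build up from base cases: calc(0)=3, calc(1)=4, calc(2)=7, calc(3)=11, calc(4)=18, calc(5)=29, calc(6)=47, ..., calc(12)=843

Answer: 843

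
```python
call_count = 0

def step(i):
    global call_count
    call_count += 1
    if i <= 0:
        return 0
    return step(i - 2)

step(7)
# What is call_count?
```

Linear recursion stepping by 2: 5 calls from i=7 down to ≤0.

Answer: 5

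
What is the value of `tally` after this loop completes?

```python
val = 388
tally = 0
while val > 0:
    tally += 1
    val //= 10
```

Count digits by repeated division by 10
`tally` takes the values: 0 → 1 → 2 → 3

Answer: 3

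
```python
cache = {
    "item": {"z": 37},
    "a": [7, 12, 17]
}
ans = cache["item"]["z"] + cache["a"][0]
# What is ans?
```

Trace:
`cache = { ...` → cache = {'item': {'z': 37}, 'a': [7, 12, 17]}
`ans = cache["item"]["z"] + cache["a"][0]` → ans = 44
So ans = 44

Answer: 44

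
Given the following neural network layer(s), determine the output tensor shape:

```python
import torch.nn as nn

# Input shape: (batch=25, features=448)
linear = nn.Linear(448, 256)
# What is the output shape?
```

Input: (25, 448) -> Output: (25, 256)

Answer: (25, 256)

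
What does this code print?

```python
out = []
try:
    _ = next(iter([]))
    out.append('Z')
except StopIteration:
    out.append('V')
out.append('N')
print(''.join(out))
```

Execution trace: 'V' (except StopIteration) → 'N' (after the try/except). Output: VN

Answer: VN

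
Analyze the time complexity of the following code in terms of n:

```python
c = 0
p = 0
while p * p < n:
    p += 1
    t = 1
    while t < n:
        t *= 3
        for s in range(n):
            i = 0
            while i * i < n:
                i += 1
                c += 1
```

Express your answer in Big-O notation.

Each loop level contributes: √n × log n × n × √n. Multiplying the contributions gives O(n^2 log n).

Answer: O(n^2 log n)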